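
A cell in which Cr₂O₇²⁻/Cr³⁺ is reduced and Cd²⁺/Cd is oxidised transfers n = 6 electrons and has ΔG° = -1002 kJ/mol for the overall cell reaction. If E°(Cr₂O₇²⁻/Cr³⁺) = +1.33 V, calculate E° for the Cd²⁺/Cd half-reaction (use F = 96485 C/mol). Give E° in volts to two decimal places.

-0.40 V

E°cell = −ΔG°/(nF) = −(-1002×10³)/((6)(96485)) = +1.731 V.
Since Cr₂O₇²⁻/Cr³⁺ is the cathode and Cd²⁺/Cd the anode, E°cell = E°(Cr₂O₇²⁻/Cr³⁺) − E°(Cd²⁺/Cd).
So E°(Cd²⁺/Cd) = E°(Cr₂O₇²⁻/Cr³⁺) − E°cell = (+1.33) − (+1.731) = -0.40 V.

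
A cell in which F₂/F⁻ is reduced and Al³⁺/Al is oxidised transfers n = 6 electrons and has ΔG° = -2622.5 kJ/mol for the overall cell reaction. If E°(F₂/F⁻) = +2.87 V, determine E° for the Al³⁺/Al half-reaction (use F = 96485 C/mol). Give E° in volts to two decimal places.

-1.66 V

E°cell = −ΔG°/(nF) = −(-2622.5×10³)/((6)(96485)) = +4.530 V.
Since F₂/F⁻ is the cathode and Al³⁺/Al the anode, E°cell = E°(F₂/F⁻) − E°(Al³⁺/Al).
So E°(Al³⁺/Al) = E°(F₂/F⁻) − E°cell = (+2.87) − (+4.530) = -1.66 V.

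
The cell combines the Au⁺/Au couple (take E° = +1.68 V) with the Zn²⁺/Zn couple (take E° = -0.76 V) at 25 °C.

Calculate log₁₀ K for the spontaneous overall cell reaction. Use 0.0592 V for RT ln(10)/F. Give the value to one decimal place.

82.4

Cathode: Au⁺/Au; anode: Zn²⁺/Zn. E°cell = +2.44 V, n = 2.
log K = nE°cell / 0.0592 = (2)(+2.44) / 0.0592 = 82.4.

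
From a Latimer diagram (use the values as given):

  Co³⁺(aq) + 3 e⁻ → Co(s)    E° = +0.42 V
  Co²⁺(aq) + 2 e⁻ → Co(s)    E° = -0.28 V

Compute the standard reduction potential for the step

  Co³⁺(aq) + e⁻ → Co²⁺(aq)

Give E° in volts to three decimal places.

Sequential free energies add, so n₃E°₃ = n₁E°₁ + n₂E°₂.
With n₃ = 3, and the known step contributing 2×(-0.28) V, the unknown satisfies 1·E° = 3×(+0.42) − 2×(-0.28) = +1.820.
E° = +1.820 / 1 = +1.820 V.

+1.820 V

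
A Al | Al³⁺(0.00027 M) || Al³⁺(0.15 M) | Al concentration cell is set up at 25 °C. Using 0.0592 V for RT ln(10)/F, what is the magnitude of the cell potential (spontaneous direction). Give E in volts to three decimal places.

+0.054 V

For a concentration cell E°cell = 0. The 0.15 M side is the cathode (reduction is favoured where [Al³⁺] is higher).
With n = 3, E = −(0.0592/3) log([Al³⁺]ₐₙ/[Al³⁺]꜀ₐₜ) = −(0.0592/3) log(0.00027/0.15) = −(0.0592/3)(-2.745) = +0.054 V.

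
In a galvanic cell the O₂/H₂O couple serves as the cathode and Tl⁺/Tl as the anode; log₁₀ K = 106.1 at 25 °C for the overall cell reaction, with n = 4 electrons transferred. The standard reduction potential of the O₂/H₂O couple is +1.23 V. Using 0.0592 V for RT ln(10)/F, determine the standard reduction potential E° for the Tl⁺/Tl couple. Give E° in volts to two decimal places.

E°cell = (0.0592/n)·log K = (0.0592/4)(106.1) = +1.570 V.
Since O₂/H₂O is the cathode and Tl⁺/Tl the anode, E°cell = E°(O₂/H₂O) − E°(Tl⁺/Tl).
So E°(Tl⁺/Tl) = E°(O₂/H₂O) − E°cell = (+1.23) − (+1.570) = -0.34 V.

-0.34 V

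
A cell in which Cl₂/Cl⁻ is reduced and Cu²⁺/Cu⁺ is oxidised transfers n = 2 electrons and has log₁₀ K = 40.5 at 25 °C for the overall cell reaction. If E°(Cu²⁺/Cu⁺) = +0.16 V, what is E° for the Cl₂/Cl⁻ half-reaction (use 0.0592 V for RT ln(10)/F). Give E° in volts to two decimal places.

+1.36 V

E°cell = (0.0592/n)·log K = (0.0592/2)(40.5) = +1.199 V.
Since Cl₂/Cl⁻ is the cathode and Cu²⁺/Cu⁺ the anode, E°cell = E°(Cl₂/Cl⁻) − E°(Cu²⁺/Cu⁺).
So E°(Cl₂/Cl⁻) = E°cell + E°(Cu²⁺/Cu⁺) = +1.199 + (+0.16) = +1.36 V.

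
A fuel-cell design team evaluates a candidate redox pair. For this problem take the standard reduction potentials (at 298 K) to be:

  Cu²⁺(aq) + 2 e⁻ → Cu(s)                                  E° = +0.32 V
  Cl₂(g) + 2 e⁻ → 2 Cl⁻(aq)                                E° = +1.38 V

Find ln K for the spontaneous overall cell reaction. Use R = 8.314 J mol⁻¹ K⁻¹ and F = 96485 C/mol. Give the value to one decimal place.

82.6

Cathode: Cl₂/Cl⁻; anode: Cu²⁺/Cu. E°cell = (+1.38) − (+0.32) = +1.06 V, with n = 2.
ΔG° = −nFE° = −RT ln K, so ln K = nFE°/(RT) = (2)(96485)(+1.06) / ((8.314)(298)) = 82.560.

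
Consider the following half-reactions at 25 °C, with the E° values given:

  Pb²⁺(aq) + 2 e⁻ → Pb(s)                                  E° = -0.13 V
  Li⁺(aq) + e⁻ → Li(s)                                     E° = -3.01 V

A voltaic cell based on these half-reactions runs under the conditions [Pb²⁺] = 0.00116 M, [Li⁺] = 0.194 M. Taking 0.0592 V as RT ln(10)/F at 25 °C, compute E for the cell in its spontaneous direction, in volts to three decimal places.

Pb²⁺/Pb is the cathode (higher E°), Li⁺/Li the anode: E°cell = -0.13 − (-3.01) = +2.88 V, n = 2.
Overall: Pb²⁺(aq) + 2 Li(s) → Pb(s) + 2 Li⁺(aq)
Q = [Li⁺]^2 / ([Pb²⁺]); log Q = 1.511.
E = E° − (0.0592/n) log Q = +2.88 − (0.0592/2)(1.511) = +2.835 V.

+2.835 V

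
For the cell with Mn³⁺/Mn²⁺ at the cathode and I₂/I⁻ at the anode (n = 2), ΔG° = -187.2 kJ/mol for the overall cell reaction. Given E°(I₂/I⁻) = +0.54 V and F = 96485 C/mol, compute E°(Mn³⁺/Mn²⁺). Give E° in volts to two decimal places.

+1.51 V

E°cell = −ΔG°/(nF) = −(-187.2×10³)/((2)(96485)) = +0.970 V.
Since Mn³⁺/Mn²⁺ is the cathode and I₂/I⁻ the anode, E°cell = E°(Mn³⁺/Mn²⁺) − E°(I₂/I⁻).
So E°(Mn³⁺/Mn²⁺) = E°cell + E°(I₂/I⁻) = +0.970 + (+0.54) = +1.51 V.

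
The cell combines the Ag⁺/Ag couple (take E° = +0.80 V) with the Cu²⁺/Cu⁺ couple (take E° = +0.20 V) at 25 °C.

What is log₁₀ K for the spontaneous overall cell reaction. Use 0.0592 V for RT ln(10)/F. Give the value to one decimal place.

Cathode: Ag⁺/Ag; anode: Cu²⁺/Cu⁺. E°cell = +0.60 V, n = 1.
log K = nE°cell / 0.0592 = (1)(+0.60) / 0.0592 = 10.1.

10.1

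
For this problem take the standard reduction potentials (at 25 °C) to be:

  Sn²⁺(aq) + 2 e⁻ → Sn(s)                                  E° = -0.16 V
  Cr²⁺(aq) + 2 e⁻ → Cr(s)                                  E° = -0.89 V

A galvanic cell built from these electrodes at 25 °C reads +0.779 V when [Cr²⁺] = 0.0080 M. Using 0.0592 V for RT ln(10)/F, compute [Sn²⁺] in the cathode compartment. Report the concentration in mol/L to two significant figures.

0.36 M

Sn²⁺/Sn is the cathode, Cr²⁺/Cr the anode: E°cell = +0.73 V, n = 2.
Overall reaction: Sn²⁺(aq) + Cr(s) → Sn(s) + Cr²⁺(aq); Q = [Cr²⁺]^1/[Sn²⁺]^1.
From E = E° − (0.0592/n) log Q: log Q = (E° − E)·n/0.0592 = (+0.73 − (+0.779))·2/0.0592 = -1.6554.
So 1·log[Sn²⁺] = 1·log(0.008) − log Q = -2.0969 − (-1.6554) = -0.4415; [Sn²⁺] = 10^(-0.4415) ≈ 0.36 M.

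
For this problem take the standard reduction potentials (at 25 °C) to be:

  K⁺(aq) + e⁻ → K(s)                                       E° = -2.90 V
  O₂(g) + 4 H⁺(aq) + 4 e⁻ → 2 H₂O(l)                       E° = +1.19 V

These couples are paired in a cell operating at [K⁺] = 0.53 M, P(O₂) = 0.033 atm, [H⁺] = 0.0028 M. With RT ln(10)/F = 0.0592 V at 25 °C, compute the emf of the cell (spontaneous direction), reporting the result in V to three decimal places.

O₂/H₂O is the cathode (higher E°), K⁺/K the anode: E°cell = +1.19 − (-2.90) = +4.09 V, n = 4.
Overall: O₂(g) + 4 H⁺(aq) + 4 K(s) → 2 H₂O(l) + 4 K⁺(aq)
Q = [K⁺]^4 / (P(O₂)·[H⁺]^4); log Q = 10.590.
E = E° − (0.0592/n) log Q = +4.09 − (0.0592/4)(10.590) = +3.933 V.

+3.933 V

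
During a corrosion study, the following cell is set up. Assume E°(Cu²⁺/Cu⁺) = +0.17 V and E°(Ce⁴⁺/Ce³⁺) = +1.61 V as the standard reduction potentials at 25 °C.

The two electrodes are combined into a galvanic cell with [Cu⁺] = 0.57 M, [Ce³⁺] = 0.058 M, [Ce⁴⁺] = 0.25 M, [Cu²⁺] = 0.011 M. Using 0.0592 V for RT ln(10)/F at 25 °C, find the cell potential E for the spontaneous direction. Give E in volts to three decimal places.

Ce⁴⁺/Ce³⁺ is the cathode (higher E°), Cu²⁺/Cu⁺ the anode: E°cell = +1.61 − (+0.17) = +1.44 V, n = 1.
Overall: Ce⁴⁺(aq) + Cu⁺(aq) → Ce³⁺(aq) + Cu²⁺(aq)
Q = [Ce³⁺]·[Cu²⁺] / ([Ce⁴⁺]·[Cu⁺]); log Q = -2.349.
E = E° − (0.0592/n) log Q = +1.44 − (0.0592/1)(-2.349) = +1.579 V.

+1.579 V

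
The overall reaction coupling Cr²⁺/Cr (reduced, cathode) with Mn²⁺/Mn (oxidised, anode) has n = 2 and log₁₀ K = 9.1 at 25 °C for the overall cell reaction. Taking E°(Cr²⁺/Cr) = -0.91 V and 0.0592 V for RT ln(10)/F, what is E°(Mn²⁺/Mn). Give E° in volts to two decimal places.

E°cell = (0.0592/n)·log K = (0.0592/2)(9.1) = +0.269 V.
Since Cr²⁺/Cr is the cathode and Mn²⁺/Mn the anode, E°cell = E°(Cr²⁺/Cr) − E°(Mn²⁺/Mn).
So E°(Mn²⁺/Mn) = E°(Cr²⁺/Cr) − E°cell = (-0.91) − (+0.269) = -1.18 V.

-1.18 V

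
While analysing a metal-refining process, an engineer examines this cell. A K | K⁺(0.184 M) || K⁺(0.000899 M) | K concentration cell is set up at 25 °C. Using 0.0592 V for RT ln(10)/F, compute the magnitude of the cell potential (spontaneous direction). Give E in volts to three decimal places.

+0.137 V

For a concentration cell E°cell = 0. The 0.184 M side is the cathode (reduction is favoured where [K⁺] is higher).
With n = 1, E = −(0.0592/1) log([K⁺]ₐₙ/[K⁺]꜀ₐₜ) = −(0.0592/1) log(0.000899/0.184) = −(0.0592/1)(-2.311) = +0.137 V.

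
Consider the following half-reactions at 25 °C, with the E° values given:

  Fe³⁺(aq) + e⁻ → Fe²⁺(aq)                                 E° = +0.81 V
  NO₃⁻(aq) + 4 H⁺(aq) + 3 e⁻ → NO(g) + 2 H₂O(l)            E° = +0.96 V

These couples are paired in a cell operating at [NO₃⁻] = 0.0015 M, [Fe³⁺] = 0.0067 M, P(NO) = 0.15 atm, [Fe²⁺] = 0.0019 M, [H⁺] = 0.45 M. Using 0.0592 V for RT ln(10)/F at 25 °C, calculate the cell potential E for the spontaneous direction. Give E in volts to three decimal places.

+0.051 V

NO₃⁻/NO is the cathode (higher E°), Fe³⁺/Fe²⁺ the anode: E°cell = +0.96 − (+0.81) = +0.15 V, n = 3.
Overall: NO₃⁻(aq) + 4 H⁺(aq) + 3 Fe²⁺(aq) → NO(g) + 2 H₂O(l) + 3 Fe³⁺(aq)
Q = P(NO)·[Fe³⁺]^3 / ([NO₃⁻]·[H⁺]^4·[Fe²⁺]^3); log Q = 5.029.
E = E° − (0.0592/n) log Q = +0.15 − (0.0592/3)(5.029) = +0.051 V.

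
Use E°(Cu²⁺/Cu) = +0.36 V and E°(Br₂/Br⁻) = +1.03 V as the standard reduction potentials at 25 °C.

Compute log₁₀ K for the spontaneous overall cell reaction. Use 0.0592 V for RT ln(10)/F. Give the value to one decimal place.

Cathode: Br₂/Br⁻; anode: Cu²⁺/Cu. E°cell = +0.67 V, n = 2.
log K = nE°cell / 0.0592 = (2)(+0.67) / 0.0592 = 22.6.

22.6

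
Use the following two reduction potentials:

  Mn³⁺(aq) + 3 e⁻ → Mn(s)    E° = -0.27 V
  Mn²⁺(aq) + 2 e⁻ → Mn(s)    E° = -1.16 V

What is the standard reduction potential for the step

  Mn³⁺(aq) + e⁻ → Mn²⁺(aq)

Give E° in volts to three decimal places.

Sequential free energies add, so n₃E°₃ = n₁E°₁ + n₂E°₂.
With n₃ = 3, and the known step contributing 2×(-1.16) V, the unknown satisfies 1·E° = 3×(-0.27) − 2×(-1.16) = +1.510.
E° = +1.510 / 1 = +1.510 V.

+1.510 V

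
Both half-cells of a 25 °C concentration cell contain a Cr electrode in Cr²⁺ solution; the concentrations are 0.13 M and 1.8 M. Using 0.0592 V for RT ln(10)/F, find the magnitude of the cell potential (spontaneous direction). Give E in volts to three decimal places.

+0.034 V

For a concentration cell E°cell = 0. The 1.8 M side is the cathode (reduction is favoured where [Cr²⁺] is higher).
With n = 2, E = −(0.0592/2) log([Cr²⁺]ₐₙ/[Cr²⁺]꜀ₐₜ) = −(0.0592/2) log(0.13/1.8) = −(0.0592/2)(-1.141) = +0.034 V.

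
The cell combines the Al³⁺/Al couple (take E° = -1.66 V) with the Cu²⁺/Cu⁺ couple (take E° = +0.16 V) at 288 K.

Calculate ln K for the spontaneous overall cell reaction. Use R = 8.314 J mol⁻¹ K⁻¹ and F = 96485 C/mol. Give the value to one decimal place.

220.0

Cathode: Cu²⁺/Cu⁺; anode: Al³⁺/Al. E°cell = (+0.16) − (-1.66) = +1.82 V, with n = 3.
ΔG° = −nFE° = −RT ln K, so ln K = nFE°/(RT) = (3)(96485)(+1.82) / ((8.314)(288)) = 220.014.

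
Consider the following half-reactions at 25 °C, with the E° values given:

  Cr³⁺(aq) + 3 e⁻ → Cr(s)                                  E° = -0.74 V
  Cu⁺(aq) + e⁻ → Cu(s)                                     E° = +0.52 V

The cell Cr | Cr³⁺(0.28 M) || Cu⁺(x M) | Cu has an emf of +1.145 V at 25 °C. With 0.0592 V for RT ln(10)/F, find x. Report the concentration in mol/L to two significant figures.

Cu⁺/Cu is the cathode, Cr³⁺/Cr the anode: E°cell = +1.26 V, n = 3.
Overall reaction: 3 Cu⁺(aq) + Cr(s) → 3 Cu(s) + Cr³⁺(aq); Q = [Cr³⁺]^1/[Cu⁺]^3.
From E = E° − (0.0592/n) log Q: log Q = (E° − E)·n/0.0592 = (+1.26 − (+1.145))·3/0.0592 = 5.8277.
So 3·log[Cu⁺] = 1·log(0.28) − log Q = -0.5528 − (5.8277) = -6.3805; log[Cu⁺] = -6.3805 / 3 = -2.1268; [Cu⁺] = 10^(-2.1268) ≈ 0.0075 M.

0.0075 M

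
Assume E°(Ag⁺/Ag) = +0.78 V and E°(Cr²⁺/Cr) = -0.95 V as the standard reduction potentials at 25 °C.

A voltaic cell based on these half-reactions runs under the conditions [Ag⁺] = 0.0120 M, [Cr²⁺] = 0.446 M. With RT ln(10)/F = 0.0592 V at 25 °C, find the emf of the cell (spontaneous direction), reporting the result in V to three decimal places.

+1.627 V

Ag⁺/Ag is the cathode (higher E°), Cr²⁺/Cr the anode: E°cell = +0.78 − (-0.95) = +1.73 V, n = 2.
Overall: 2 Ag⁺(aq) + Cr(s) → 2 Ag(s) + Cr²⁺(aq)
Q = [Cr²⁺] / ([Ag⁺]^2); log Q = 3.491.
E = E° − (0.0592/n) log Q = +1.73 − (0.0592/2)(3.491) = +1.627 V.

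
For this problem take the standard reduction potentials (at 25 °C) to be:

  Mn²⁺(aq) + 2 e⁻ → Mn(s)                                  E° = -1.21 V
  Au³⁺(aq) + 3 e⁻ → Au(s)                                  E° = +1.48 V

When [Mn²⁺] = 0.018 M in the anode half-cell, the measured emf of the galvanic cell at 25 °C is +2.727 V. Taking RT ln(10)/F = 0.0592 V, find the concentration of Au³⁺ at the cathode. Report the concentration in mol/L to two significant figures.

0.18 M

Au³⁺/Au is the cathode, Mn²⁺/Mn the anode: E°cell = +2.69 V, n = 6.
Overall reaction: 2 Au³⁺(aq) + 3 Mn(s) → 2 Au(s) + 3 Mn²⁺(aq); Q = [Mn²⁺]^3/[Au³⁺]^2.
From E = E° − (0.0592/n) log Q: log Q = (E° − E)·n/0.0592 = (+2.69 − (+2.727))·6/0.0592 = -3.7500.
So 2·log[Au³⁺] = 3·log(0.018) − log Q = -5.2342 − (-3.7500) = -1.4842; log[Au³⁺] = -1.4842 / 2 = -0.7421; [Au³⁺] = 10^(-0.7421) ≈ 0.18 M.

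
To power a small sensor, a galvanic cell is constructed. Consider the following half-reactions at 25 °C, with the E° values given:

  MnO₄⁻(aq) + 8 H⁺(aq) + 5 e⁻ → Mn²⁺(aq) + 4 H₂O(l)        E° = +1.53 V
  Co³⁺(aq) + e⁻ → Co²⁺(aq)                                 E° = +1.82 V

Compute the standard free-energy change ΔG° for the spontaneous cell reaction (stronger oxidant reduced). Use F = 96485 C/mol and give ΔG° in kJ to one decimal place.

-139.9 kJ

Co³⁺/Co²⁺ (E° = +1.82 V) is the cathode; MnO₄⁻/Mn²⁺ (E° = +1.53 V) is the anode, so E°cell = +0.29 V.
Balancing electrons gives n = 5 (lcm of 1 and 5).
ΔG° = −nFE° = −(5)(96485)(+0.29) = -139,903 J = -139.9 kJ.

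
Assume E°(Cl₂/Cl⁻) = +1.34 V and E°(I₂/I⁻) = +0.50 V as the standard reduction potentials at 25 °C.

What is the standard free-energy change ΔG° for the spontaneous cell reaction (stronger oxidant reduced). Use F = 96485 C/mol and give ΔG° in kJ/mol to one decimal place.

-162.1 kJ/mol

Cl₂/Cl⁻ (E° = +1.34 V) is the cathode; I₂/I⁻ (E° = +0.50 V) is the anode, so E°cell = +0.84 V.
Balancing electrons gives n = 2 (lcm of 2 and 2).
ΔG° = −nFE° = −(2)(96485)(+0.84) = -162,095 J = -162.1 kJ/mol.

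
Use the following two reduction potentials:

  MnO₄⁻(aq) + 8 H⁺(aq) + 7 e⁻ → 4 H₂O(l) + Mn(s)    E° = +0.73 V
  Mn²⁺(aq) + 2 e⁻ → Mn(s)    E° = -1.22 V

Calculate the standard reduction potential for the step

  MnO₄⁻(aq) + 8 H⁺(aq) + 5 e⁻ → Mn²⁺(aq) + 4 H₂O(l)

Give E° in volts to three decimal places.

Sequential free energies add, so n₃E°₃ = n₁E°₁ + n₂E°₂.
With n₃ = 7, and the known step contributing 2×(-1.22) V, the unknown satisfies 5·E° = 7×(+0.73) − 2×(-1.22) = +7.550.
E° = +7.550 / 5 = +1.510 V.

+1.510 V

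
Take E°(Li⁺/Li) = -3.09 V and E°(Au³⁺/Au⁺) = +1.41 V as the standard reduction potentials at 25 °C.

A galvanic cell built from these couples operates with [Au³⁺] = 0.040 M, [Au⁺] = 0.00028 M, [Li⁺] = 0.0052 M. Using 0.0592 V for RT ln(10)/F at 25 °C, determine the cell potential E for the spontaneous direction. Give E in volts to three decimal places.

Au³⁺/Au⁺ is the cathode (higher E°), Li⁺/Li the anode: E°cell = +1.41 − (-3.09) = +4.50 V, n = 2.
Overall: Au³⁺(aq) + 2 Li(s) → Au⁺(aq) + 2 Li⁺(aq)
Q = [Au⁺]·[Li⁺]^2 / ([Au³⁺]); log Q = -6.723.
E = E° − (0.0592/n) log Q = +4.50 − (0.0592/2)(-6.723) = +4.699 V.

+4.699 V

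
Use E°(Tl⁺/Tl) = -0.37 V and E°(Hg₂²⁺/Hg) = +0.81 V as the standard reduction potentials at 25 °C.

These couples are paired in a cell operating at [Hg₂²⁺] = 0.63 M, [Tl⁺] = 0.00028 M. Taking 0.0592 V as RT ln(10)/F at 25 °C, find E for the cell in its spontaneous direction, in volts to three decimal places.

+1.384 V

Hg₂²⁺/Hg is the cathode (higher E°), Tl⁺/Tl the anode: E°cell = +0.81 − (-0.37) = +1.18 V, n = 2.
Overall: Hg₂²⁺(aq) + 2 Tl(s) → 2 Hg(l) + 2 Tl⁺(aq)
Q = [Tl⁺]^2 / ([Hg₂²⁺]); log Q = -6.905.
E = E° − (0.0592/n) log Q = +1.18 − (0.0592/2)(-6.905) = +1.384 V.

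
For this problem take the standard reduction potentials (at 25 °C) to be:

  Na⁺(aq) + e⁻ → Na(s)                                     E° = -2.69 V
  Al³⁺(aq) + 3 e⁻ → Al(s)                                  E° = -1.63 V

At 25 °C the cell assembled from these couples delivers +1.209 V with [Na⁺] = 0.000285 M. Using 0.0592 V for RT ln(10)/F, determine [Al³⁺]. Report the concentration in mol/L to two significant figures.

0.00082 M

Al³⁺/Al is the cathode, Na⁺/Na the anode: E°cell = +1.06 V, n = 3.
Overall reaction: Al³⁺(aq) + 3 Na(s) → Al(s) + 3 Na⁺(aq); Q = [Na⁺]^3/[Al³⁺]^1.
From E = E° − (0.0592/n) log Q: log Q = (E° − E)·n/0.0592 = (+1.06 − (+1.209))·3/0.0592 = -7.5507.
So 1·log[Al³⁺] = 3·log(0.000285) − log Q = -10.6355 − (-7.5507) = -3.0848; [Al³⁺] = 10^(-3.0848) ≈ 0.00082 M.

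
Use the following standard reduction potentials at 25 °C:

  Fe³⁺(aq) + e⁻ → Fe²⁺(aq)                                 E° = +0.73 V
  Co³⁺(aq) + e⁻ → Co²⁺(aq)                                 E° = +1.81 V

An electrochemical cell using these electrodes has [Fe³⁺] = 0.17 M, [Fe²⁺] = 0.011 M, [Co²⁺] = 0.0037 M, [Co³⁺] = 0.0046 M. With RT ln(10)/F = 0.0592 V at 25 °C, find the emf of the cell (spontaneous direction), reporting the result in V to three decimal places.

Co³⁺/Co²⁺ is the cathode (higher E°), Fe³⁺/Fe²⁺ the anode: E°cell = +1.81 − (+0.73) = +1.08 V, n = 1.
Overall: Co³⁺(aq) + Fe²⁺(aq) → Co²⁺(aq) + Fe³⁺(aq)
Q = [Co²⁺]·[Fe³⁺] / ([Co³⁺]·[Fe²⁺]); log Q = 1.095.
E = E° − (0.0592/n) log Q = +1.08 − (0.0592/1)(1.095) = +1.015 V.

+1.015 V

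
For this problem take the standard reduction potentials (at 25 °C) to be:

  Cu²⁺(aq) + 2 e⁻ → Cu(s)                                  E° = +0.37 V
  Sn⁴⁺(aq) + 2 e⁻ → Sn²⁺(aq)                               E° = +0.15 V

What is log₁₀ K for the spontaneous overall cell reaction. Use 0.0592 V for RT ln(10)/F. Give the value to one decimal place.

7.4

Cathode: Cu²⁺/Cu; anode: Sn⁴⁺/Sn²⁺. E°cell = +0.22 V, n = 2.
log K = nE°cell / 0.0592 = (2)(+0.22) / 0.0592 = 7.4.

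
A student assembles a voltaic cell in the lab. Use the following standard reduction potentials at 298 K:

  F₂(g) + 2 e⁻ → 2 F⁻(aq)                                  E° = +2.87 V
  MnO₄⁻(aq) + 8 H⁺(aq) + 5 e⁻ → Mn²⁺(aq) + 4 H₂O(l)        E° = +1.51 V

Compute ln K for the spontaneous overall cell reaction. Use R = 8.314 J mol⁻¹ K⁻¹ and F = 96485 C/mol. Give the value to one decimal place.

529.6

Cathode: F₂/F⁻; anode: MnO₄⁻/Mn²⁺. E°cell = (+2.87) − (+1.51) = +1.36 V, with n = 10.
ΔG° = −nFE° = −RT ln K, so ln K = nFE°/(RT) = (10)(96485)(+1.36) / ((8.314)(298)) = 529.630.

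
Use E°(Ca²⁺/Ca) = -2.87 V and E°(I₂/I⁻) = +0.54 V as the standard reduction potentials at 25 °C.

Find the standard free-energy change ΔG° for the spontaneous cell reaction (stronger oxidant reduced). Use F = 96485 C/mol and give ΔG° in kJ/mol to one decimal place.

I₂/I⁻ (E° = +0.54 V) is the cathode; Ca²⁺/Ca (E° = -2.87 V) is the anode, so E°cell = +3.41 V.
Balancing electrons gives n = 2 (lcm of 2 and 2).
ΔG° = −nFE° = −(2)(96485)(+3.41) = -658,028 J = -658.0 kJ/mol.

-658.0 kJ/mol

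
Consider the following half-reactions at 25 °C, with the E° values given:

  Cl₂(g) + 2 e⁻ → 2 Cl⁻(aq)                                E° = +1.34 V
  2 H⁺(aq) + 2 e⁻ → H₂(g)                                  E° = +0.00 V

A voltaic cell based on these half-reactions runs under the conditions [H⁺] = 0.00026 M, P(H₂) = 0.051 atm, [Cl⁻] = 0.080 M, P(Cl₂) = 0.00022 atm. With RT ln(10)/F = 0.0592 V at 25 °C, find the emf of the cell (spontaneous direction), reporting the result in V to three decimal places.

Cl₂/Cl⁻ is the cathode (higher E°), H⁺/H₂ the anode: E°cell = +1.34 − (+0.00) = +1.34 V, n = 2.
Overall: Cl₂(g) + H₂(g) → 2 Cl⁻(aq) + 2 H⁺(aq)
Q = [Cl⁻]^2·[H⁺]^2 / (P(Cl₂)·P(H₂)); log Q = -4.414.
E = E° − (0.0592/n) log Q = +1.34 − (0.0592/2)(-4.414) = +1.471 V.

+1.471 V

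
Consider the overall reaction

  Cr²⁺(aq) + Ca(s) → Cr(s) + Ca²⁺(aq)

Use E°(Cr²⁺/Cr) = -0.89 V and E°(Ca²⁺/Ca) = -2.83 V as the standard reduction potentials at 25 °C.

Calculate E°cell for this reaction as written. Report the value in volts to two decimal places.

+1.94 V

The Cr²⁺/Cr couple has the higher reduction potential, so it is the cathode; Ca²⁺/Ca is oxidised at the anode.
E°cell = E°(cathode) − E°(anode) = (-0.89) − (-2.83) = +1.94 V.
Since E°cell > 0, the reaction is spontaneous under standard conditions.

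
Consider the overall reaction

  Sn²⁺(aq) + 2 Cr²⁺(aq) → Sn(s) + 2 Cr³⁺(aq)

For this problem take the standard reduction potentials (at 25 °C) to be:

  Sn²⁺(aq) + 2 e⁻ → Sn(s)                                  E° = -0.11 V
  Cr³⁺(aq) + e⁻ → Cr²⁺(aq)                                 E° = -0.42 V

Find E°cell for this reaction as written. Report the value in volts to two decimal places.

+0.31 V

The Sn²⁺/Sn couple has the higher reduction potential, so it is the cathode; Cr³⁺/Cr²⁺ is oxidised at the anode.
E°cell = E°(cathode) − E°(anode) = (-0.11) − (-0.42) = +0.31 V.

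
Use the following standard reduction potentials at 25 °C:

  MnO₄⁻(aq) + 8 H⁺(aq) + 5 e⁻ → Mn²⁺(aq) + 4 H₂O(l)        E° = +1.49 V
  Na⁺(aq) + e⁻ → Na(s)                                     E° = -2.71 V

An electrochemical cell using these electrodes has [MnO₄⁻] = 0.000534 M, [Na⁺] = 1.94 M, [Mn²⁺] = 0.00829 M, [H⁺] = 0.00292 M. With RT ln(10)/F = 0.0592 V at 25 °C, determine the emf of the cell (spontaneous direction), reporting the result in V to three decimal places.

+3.929 V

MnO₄⁻/Mn²⁺ is the cathode (higher E°), Na⁺/Na the anode: E°cell = +1.49 − (-2.71) = +4.20 V, n = 5.
Overall: MnO₄⁻(aq) + 8 H⁺(aq) + 5 Na(s) → Mn²⁺(aq) + 4 H₂O(l) + 5 Na⁺(aq)
Q = [Mn²⁺]·[Na⁺]^5 / ([MnO₄⁻]·[H⁺]^8); log Q = 22.907.
E = E° − (0.0592/n) log Q = +4.20 − (0.0592/5)(22.907) = +3.929 V.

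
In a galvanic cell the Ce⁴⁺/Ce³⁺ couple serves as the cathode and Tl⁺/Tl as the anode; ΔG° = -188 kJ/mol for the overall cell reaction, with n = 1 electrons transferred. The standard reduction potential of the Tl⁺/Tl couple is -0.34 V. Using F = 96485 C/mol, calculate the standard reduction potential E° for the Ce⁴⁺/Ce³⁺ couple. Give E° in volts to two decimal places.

+1.61 V

E°cell = −ΔG°/(nF) = −(-188×10³)/((1)(96485)) = +1.948 V.
Since Ce⁴⁺/Ce³⁺ is the cathode and Tl⁺/Tl the anode, E°cell = E°(Ce⁴⁺/Ce³⁺) − E°(Tl⁺/Tl).
So E°(Ce⁴⁺/Ce³⁺) = E°cell + E°(Tl⁺/Tl) = +1.948 + (-0.34) = +1.61 V.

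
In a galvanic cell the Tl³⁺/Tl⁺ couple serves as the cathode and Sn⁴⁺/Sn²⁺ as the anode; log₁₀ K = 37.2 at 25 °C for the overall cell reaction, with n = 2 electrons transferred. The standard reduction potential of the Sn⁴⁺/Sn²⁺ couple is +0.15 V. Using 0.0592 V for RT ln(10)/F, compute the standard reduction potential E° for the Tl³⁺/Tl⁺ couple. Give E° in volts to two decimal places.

+1.25 V

E°cell = (0.0592/n)·log K = (0.0592/2)(37.2) = +1.101 V.
Since Tl³⁺/Tl⁺ is the cathode and Sn⁴⁺/Sn²⁺ the anode, E°cell = E°(Tl³⁺/Tl⁺) − E°(Sn⁴⁺/Sn²⁺).
So E°(Tl³⁺/Tl⁺) = E°cell + E°(Sn⁴⁺/Sn²⁺) = +1.101 + (+0.15) = +1.25 V.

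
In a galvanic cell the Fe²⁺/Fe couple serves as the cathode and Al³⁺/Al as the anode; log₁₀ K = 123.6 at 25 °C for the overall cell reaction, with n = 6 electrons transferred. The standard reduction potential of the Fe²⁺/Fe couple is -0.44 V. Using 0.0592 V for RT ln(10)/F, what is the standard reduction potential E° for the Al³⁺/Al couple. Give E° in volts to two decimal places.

-1.66 V

E°cell = (0.0592/n)·log K = (0.0592/6)(123.6) = +1.220 V.
Since Fe²⁺/Fe is the cathode and Al³⁺/Al the anode, E°cell = E°(Fe²⁺/Fe) − E°(Al³⁺/Al).
So E°(Al³⁺/Al) = E°(Fe²⁺/Fe) − E°cell = (-0.44) − (+1.220) = -1.66 V.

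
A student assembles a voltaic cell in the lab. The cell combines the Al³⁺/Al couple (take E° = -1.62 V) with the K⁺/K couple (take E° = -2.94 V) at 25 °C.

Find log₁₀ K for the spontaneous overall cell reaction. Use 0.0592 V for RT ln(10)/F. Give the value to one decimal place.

66.9

Cathode: Al³⁺/Al; anode: K⁺/K. E°cell = +1.32 V, n = 3.
log K = nE°cell / 0.0592 = (3)(+1.32) / 0.0592 = 66.9.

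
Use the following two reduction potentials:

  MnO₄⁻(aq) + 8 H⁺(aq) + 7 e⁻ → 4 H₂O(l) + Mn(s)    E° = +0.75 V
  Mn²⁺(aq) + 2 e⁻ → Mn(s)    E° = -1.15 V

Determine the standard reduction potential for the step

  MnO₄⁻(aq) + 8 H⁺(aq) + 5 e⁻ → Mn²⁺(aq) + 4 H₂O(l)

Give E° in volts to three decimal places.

+1.510 V

Sequential free energies add, so n₃E°₃ = n₁E°₁ + n₂E°₂.
With n₃ = 7, and the known step contributing 2×(-1.15) V, the unknown satisfies 5·E° = 7×(+0.75) − 2×(-1.15) = +7.550.
E° = +7.550 / 5 = +1.510 V.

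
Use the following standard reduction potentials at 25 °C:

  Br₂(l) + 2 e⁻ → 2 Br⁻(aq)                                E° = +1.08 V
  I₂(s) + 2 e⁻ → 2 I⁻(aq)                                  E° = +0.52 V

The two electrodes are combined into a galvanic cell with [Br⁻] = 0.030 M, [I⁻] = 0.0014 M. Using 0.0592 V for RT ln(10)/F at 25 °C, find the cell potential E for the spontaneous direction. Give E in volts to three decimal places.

Br₂/Br⁻ is the cathode (higher E°), I₂/I⁻ the anode: E°cell = +1.08 − (+0.52) = +0.56 V, n = 2.
Overall: Br₂(l) + 2 I⁻(aq) → 2 Br⁻(aq) + I₂(s)
Q = [Br⁻]^2 / ([I⁻]^2); log Q = 2.662.
E = E° − (0.0592/n) log Q = +0.56 − (0.0592/2)(2.662) = +0.481 V.

+0.481 V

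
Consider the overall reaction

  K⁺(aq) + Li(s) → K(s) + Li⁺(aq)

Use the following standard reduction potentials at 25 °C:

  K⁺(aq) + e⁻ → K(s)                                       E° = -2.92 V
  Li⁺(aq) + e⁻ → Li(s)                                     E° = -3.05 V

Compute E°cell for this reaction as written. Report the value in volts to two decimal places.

+0.13 V

The K⁺/K couple has the higher reduction potential, so it is the cathode; Li⁺/Li is oxidised at the anode.
E°cell = E°(cathode) − E°(anode) = (-2.92) − (-3.05) = +0.13 V.
Since E°cell > 0, the reaction is spontaneous under standard conditions.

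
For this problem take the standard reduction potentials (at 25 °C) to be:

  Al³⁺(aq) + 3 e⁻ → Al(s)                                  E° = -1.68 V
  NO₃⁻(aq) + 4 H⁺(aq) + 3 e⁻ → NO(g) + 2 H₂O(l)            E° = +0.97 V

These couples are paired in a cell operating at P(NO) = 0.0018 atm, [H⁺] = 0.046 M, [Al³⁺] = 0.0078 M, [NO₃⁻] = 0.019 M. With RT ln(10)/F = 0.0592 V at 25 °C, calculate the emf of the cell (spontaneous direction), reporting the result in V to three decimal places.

NO₃⁻/NO is the cathode (higher E°), Al³⁺/Al the anode: E°cell = +0.97 − (-1.68) = +2.65 V, n = 3.
Overall: NO₃⁻(aq) + 4 H⁺(aq) + Al(s) → NO(g) + 2 H₂O(l) + Al³⁺(aq)
Q = P(NO)·[Al³⁺] / ([NO₃⁻]·[H⁺]^4); log Q = 2.218.
E = E° − (0.0592/n) log Q = +2.65 − (0.0592/3)(2.218) = +2.606 V.

+2.606 V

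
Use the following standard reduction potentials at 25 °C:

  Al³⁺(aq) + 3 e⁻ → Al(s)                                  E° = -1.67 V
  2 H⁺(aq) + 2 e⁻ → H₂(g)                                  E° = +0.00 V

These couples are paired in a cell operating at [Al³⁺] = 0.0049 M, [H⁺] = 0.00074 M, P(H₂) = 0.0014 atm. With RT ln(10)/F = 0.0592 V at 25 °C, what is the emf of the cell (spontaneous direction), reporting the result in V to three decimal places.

H⁺/H₂ is the cathode (higher E°), Al³⁺/Al the anode: E°cell = +0.00 − (-1.67) = +1.67 V, n = 6.
Overall: 6 H⁺(aq) + 2 Al(s) → 3 H₂(g) + 2 Al³⁺(aq)
Q = P(H₂)^3·[Al³⁺]^2 / ([H⁺]^6); log Q = 5.603.
E = E° − (0.0592/n) log Q = +1.67 − (0.0592/6)(5.603) = +1.615 V.

+1.615 V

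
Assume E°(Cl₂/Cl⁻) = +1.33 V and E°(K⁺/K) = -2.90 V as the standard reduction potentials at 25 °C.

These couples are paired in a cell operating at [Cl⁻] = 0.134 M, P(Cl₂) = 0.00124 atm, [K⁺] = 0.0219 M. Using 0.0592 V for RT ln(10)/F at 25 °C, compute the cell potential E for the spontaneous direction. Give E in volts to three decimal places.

+4.294 V

Cl₂/Cl⁻ is the cathode (higher E°), K⁺/K the anode: E°cell = +1.33 − (-2.90) = +4.23 V, n = 2.
Overall: Cl₂(g) + 2 K(s) → 2 Cl⁻(aq) + 2 K⁺(aq)
Q = [Cl⁻]^2·[K⁺]^2 / (P(Cl₂)); log Q = -2.158.
E = E° − (0.0592/n) log Q = +4.23 − (0.0592/2)(-2.158) = +4.294 V.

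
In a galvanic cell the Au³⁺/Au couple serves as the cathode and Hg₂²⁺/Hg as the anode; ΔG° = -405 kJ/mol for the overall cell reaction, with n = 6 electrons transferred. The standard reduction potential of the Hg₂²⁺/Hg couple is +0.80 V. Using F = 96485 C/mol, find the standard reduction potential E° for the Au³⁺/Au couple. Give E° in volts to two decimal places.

+1.50 V

E°cell = −ΔG°/(nF) = −(-405×10³)/((6)(96485)) = +0.700 V.
Since Au³⁺/Au is the cathode and Hg₂²⁺/Hg the anode, E°cell = E°(Au³⁺/Au) − E°(Hg₂²⁺/Hg).
So E°(Au³⁺/Au) = E°cell + E°(Hg₂²⁺/Hg) = +0.700 + (+0.80) = +1.50 V.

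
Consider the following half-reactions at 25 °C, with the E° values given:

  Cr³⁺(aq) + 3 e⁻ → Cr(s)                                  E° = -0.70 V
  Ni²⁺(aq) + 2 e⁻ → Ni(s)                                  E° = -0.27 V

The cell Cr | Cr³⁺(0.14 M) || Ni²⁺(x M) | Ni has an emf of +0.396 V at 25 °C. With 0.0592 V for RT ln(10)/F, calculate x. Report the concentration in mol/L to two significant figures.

Ni²⁺/Ni is the cathode, Cr³⁺/Cr the anode: E°cell = +0.43 V, n = 6.
Overall reaction: 3 Ni²⁺(aq) + 2 Cr(s) → 3 Ni(s) + 2 Cr³⁺(aq); Q = [Cr³⁺]^2/[Ni²⁺]^3.
From E = E° − (0.0592/n) log Q: log Q = (E° − E)·n/0.0592 = (+0.43 − (+0.396))·6/0.0592 = 3.4459.
So 3·log[Ni²⁺] = 2·log(0.14) − log Q = -1.7077 − (3.4459) = -5.1536; log[Ni²⁺] = -5.1536 / 3 = -1.7179; [Ni²⁺] = 10^(-1.7179) ≈ 0.019 M.

0.019 M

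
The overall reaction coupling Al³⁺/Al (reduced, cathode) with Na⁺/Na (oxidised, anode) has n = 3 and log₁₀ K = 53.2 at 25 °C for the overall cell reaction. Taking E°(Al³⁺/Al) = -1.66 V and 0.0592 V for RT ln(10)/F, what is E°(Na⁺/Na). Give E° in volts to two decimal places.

E°cell = (0.0592/n)·log K = (0.0592/3)(53.2) = +1.050 V.
Since Al³⁺/Al is the cathode and Na⁺/Na the anode, E°cell = E°(Al³⁺/Al) − E°(Na⁺/Na).
So E°(Na⁺/Na) = E°(Al³⁺/Al) − E°cell = (-1.66) − (+1.050) = -2.71 V.

-2.71 V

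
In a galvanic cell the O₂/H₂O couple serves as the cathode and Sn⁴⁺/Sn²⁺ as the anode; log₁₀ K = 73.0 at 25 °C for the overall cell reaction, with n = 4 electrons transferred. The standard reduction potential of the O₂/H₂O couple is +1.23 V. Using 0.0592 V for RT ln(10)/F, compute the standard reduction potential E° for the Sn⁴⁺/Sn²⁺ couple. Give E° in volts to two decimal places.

+0.15 V

E°cell = (0.0592/n)·log K = (0.0592/4)(73.0) = +1.080 V.
Since O₂/H₂O is the cathode and Sn⁴⁺/Sn²⁺ the anode, E°cell = E°(O₂/H₂O) − E°(Sn⁴⁺/Sn²⁺).
So E°(Sn⁴⁺/Sn²⁺) = E°(O₂/H₂O) − E°cell = (+1.23) − (+1.080) = +0.15 V.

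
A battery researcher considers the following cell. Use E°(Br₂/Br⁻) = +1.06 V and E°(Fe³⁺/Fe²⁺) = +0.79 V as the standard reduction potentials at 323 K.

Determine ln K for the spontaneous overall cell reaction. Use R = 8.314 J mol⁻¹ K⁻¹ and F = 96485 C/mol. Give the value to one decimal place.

Cathode: Br₂/Br⁻; anode: Fe³⁺/Fe²⁺. E°cell = (+1.06) − (+0.79) = +0.27 V, with n = 2.
ΔG° = −nFE° = −RT ln K, so ln K = nFE°/(RT) = (2)(96485)(+0.27) / ((8.314)(323)) = 19.402.

19.4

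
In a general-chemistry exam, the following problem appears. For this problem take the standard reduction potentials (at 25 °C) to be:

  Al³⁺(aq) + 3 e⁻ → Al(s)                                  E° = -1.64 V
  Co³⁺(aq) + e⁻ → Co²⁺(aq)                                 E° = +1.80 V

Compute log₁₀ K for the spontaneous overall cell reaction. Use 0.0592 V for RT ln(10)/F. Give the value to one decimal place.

Cathode: Co³⁺/Co²⁺; anode: Al³⁺/Al. E°cell = +3.44 V, n = 3.
log K = nE°cell / 0.0592 = (3)(+3.44) / 0.0592 = 174.3.

174.3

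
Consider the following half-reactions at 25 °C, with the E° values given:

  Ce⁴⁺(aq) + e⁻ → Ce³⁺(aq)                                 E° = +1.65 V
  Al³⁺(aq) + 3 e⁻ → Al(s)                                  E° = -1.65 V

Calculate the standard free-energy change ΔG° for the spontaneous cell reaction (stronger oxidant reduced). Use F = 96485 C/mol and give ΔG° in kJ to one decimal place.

-955.2 kJ

Ce⁴⁺/Ce³⁺ (E° = +1.65 V) is the cathode; Al³⁺/Al (E° = -1.65 V) is the anode, so E°cell = +3.30 V.
Balancing electrons gives n = 3 (lcm of 1 and 3).
ΔG° = −nFE° = −(3)(96485)(+3.30) = -955,202 J = -955.2 kJ.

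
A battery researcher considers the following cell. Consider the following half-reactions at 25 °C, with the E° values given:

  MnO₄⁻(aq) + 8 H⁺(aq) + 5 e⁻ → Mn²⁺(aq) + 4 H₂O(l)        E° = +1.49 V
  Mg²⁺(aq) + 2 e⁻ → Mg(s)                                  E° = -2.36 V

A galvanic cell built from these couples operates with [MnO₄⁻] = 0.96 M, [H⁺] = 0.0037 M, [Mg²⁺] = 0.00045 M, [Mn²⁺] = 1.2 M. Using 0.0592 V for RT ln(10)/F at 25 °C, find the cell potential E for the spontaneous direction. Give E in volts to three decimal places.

MnO₄⁻/Mn²⁺ is the cathode (higher E°), Mg²⁺/Mg the anode: E°cell = +1.49 − (-2.36) = +3.85 V, n = 10.
Overall: 2 MnO₄⁻(aq) + 16 H⁺(aq) + 5 Mg(s) → 2 Mn²⁺(aq) + 8 H₂O(l) + 5 Mg²⁺(aq)
Q = [Mn²⁺]^2·[Mg²⁺]^5 / ([MnO₄⁻]^2·[H⁺]^16); log Q = 22.369.
E = E° − (0.0592/n) log Q = +3.85 − (0.0592/10)(22.369) = +3.718 V.

+3.718 V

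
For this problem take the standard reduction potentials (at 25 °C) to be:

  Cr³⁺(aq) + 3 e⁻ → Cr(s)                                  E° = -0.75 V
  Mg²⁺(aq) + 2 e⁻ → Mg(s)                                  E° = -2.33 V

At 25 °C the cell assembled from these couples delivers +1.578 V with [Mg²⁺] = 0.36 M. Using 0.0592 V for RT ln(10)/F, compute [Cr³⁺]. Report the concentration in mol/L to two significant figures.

0.17 M

Cr³⁺/Cr is the cathode, Mg²⁺/Mg the anode: E°cell = +1.58 V, n = 6.
Overall reaction: 2 Cr³⁺(aq) + 3 Mg(s) → 2 Cr(s) + 3 Mg²⁺(aq); Q = [Mg²⁺]^3/[Cr³⁺]^2.
From E = E° − (0.0592/n) log Q: log Q = (E° − E)·n/0.0592 = (+1.58 − (+1.578))·6/0.0592 = 0.2027.
So 2·log[Cr³⁺] = 3·log(0.36) − log Q = -1.3311 − (0.2027) = -1.5338; log[Cr³⁺] = -1.5338 / 2 = -0.7669; [Cr³⁺] = 10^(-0.7669) ≈ 0.17 M.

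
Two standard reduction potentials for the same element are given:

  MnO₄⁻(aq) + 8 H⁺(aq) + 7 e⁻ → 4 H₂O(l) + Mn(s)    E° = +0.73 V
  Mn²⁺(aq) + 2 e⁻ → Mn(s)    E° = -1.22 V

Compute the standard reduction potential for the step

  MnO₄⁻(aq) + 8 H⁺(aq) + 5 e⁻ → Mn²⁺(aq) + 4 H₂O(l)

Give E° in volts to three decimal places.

+1.510 V

Sequential free energies add, so n₃E°₃ = n₁E°₁ + n₂E°₂.
With n₃ = 7, and the known step contributing 2×(-1.22) V, the unknown satisfies 5·E° = 7×(+0.73) − 2×(-1.22) = +7.550.
E° = +7.550 / 5 = +1.510 V.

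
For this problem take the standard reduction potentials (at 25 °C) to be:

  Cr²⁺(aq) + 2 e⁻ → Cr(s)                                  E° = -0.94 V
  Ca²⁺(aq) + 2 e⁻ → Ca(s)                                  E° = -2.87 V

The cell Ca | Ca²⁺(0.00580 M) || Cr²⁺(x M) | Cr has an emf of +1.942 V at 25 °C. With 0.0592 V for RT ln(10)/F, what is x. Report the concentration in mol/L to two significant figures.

Cr²⁺/Cr is the cathode, Ca²⁺/Ca the anode: E°cell = +1.93 V, n = 2.
Overall reaction: Cr²⁺(aq) + Ca(s) → Cr(s) + Ca²⁺(aq); Q = [Ca²⁺]^1/[Cr²⁺]^1.
From E = E° − (0.0592/n) log Q: log Q = (E° − E)·n/0.0592 = (+1.93 − (+1.942))·2/0.0592 = -0.4054.
So 1·log[Cr²⁺] = 1·log(0.0058) − log Q = -2.2366 − (-0.4054) = -1.8312; [Cr²⁺] = 10^(-1.8312) ≈ 0.015 M.

0.015 M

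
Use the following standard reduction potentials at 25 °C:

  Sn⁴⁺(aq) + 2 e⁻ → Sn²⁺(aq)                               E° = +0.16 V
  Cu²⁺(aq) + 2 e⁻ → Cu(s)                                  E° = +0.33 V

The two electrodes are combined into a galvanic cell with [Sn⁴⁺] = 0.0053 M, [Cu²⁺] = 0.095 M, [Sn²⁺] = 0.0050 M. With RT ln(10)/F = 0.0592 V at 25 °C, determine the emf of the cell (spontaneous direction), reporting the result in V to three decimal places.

+0.139 V

Cu²⁺/Cu is the cathode (higher E°), Sn⁴⁺/Sn²⁺ the anode: E°cell = +0.33 − (+0.16) = +0.17 V, n = 2.
Overall: Cu²⁺(aq) + Sn²⁺(aq) → Cu(s) + Sn⁴⁺(aq)
Q = [Sn⁴⁺] / ([Cu²⁺]·[Sn²⁺]); log Q = 1.048.
E = E° − (0.0592/n) log Q = +0.17 − (0.0592/2)(1.048) = +0.139 V.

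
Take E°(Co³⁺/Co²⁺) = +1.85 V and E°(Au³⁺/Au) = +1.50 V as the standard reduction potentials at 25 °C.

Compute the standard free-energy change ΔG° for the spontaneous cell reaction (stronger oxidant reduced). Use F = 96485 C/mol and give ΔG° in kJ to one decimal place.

Co³⁺/Co²⁺ (E° = +1.85 V) is the cathode; Au³⁺/Au (E° = +1.50 V) is the anode, so E°cell = +0.35 V.
Balancing electrons gives n = 3 (lcm of 1 and 3).
ΔG° = −nFE° = −(3)(96485)(+0.35) = -101,309 J = -101.3 kJ.

-101.3 kJ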